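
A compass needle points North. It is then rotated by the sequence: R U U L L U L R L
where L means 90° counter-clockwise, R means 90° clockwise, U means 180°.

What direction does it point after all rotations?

Answer: Final heading: North

Derivation:
Start: North
  R (right (90° clockwise)) -> East
  U (U-turn (180°)) -> West
  U (U-turn (180°)) -> East
  L (left (90° counter-clockwise)) -> North
  L (left (90° counter-clockwise)) -> West
  U (U-turn (180°)) -> East
  L (left (90° counter-clockwise)) -> North
  R (right (90° clockwise)) -> East
  L (left (90° counter-clockwise)) -> North
Final: North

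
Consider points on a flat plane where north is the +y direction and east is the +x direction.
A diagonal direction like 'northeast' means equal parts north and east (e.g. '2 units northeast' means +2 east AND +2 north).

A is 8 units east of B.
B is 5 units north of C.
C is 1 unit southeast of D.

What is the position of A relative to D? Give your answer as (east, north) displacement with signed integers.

Answer: A is at (east=9, north=4) relative to D.

Derivation:
Place D at the origin (east=0, north=0).
  C is 1 unit southeast of D: delta (east=+1, north=-1); C at (east=1, north=-1).
  B is 5 units north of C: delta (east=+0, north=+5); B at (east=1, north=4).
  A is 8 units east of B: delta (east=+8, north=+0); A at (east=9, north=4).
Therefore A relative to D: (east=9, north=4).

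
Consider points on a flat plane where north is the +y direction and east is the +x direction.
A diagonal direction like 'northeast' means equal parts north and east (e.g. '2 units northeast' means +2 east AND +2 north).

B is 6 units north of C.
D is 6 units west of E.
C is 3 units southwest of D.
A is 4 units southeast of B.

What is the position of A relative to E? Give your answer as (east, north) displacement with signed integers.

Answer: A is at (east=-5, north=-1) relative to E.

Derivation:
Place E at the origin (east=0, north=0).
  D is 6 units west of E: delta (east=-6, north=+0); D at (east=-6, north=0).
  C is 3 units southwest of D: delta (east=-3, north=-3); C at (east=-9, north=-3).
  B is 6 units north of C: delta (east=+0, north=+6); B at (east=-9, north=3).
  A is 4 units southeast of B: delta (east=+4, north=-4); A at (east=-5, north=-1).
Therefore A relative to E: (east=-5, north=-1).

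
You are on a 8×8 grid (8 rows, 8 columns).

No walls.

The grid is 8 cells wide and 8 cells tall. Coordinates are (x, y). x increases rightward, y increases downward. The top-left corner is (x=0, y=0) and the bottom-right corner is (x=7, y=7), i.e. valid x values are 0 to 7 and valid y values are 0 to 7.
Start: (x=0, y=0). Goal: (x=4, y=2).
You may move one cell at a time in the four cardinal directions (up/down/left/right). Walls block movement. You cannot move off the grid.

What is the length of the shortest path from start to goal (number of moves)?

BFS from (x=0, y=0) until reaching (x=4, y=2):
  Distance 0: (x=0, y=0)
  Distance 1: (x=1, y=0), (x=0, y=1)
  Distance 2: (x=2, y=0), (x=1, y=1), (x=0, y=2)
  Distance 3: (x=3, y=0), (x=2, y=1), (x=1, y=2), (x=0, y=3)
  Distance 4: (x=4, y=0), (x=3, y=1), (x=2, y=2), (x=1, y=3), (x=0, y=4)
  Distance 5: (x=5, y=0), (x=4, y=1), (x=3, y=2), (x=2, y=3), (x=1, y=4), (x=0, y=5)
  Distance 6: (x=6, y=0), (x=5, y=1), (x=4, y=2), (x=3, y=3), (x=2, y=4), (x=1, y=5), (x=0, y=6)  <- goal reached here
One shortest path (6 moves): (x=0, y=0) -> (x=1, y=0) -> (x=2, y=0) -> (x=3, y=0) -> (x=4, y=0) -> (x=4, y=1) -> (x=4, y=2)

Answer: Shortest path length: 6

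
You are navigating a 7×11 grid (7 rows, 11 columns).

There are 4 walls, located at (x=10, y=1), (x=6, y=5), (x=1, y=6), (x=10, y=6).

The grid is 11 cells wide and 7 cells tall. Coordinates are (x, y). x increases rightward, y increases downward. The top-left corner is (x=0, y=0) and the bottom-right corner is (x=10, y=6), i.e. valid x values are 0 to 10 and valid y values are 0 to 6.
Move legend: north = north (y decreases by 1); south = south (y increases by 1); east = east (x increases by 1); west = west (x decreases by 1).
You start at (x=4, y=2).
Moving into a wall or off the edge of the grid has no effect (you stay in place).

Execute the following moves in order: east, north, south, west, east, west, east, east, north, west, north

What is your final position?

Answer: Final position: (x=5, y=0)

Derivation:
Start: (x=4, y=2)
  east (east): (x=4, y=2) -> (x=5, y=2)
  north (north): (x=5, y=2) -> (x=5, y=1)
  south (south): (x=5, y=1) -> (x=5, y=2)
  west (west): (x=5, y=2) -> (x=4, y=2)
  east (east): (x=4, y=2) -> (x=5, y=2)
  west (west): (x=5, y=2) -> (x=4, y=2)
  east (east): (x=4, y=2) -> (x=5, y=2)
  east (east): (x=5, y=2) -> (x=6, y=2)
  north (north): (x=6, y=2) -> (x=6, y=1)
  west (west): (x=6, y=1) -> (x=5, y=1)
  north (north): (x=5, y=1) -> (x=5, y=0)
Final: (x=5, y=0)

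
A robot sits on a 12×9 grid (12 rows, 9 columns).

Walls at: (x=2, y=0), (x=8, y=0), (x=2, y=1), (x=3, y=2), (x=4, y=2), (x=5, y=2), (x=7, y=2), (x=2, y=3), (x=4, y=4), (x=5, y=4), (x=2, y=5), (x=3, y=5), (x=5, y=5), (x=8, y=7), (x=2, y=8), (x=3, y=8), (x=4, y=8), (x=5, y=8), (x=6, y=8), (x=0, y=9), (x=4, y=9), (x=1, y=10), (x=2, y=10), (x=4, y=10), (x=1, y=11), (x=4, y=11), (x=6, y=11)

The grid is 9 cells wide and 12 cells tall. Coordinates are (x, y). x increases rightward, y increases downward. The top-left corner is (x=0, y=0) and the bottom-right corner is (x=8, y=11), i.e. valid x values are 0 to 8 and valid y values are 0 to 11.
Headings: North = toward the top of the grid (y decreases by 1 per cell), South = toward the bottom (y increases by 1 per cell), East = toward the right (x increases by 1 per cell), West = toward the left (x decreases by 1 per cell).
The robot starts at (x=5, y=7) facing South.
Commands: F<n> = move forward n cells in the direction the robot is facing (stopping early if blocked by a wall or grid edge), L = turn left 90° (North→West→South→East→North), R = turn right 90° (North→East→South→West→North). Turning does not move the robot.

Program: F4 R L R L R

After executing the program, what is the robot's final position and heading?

Start: (x=5, y=7), facing South
  F4: move forward 0/4 (blocked), now at (x=5, y=7)
  R: turn right, now facing West
  L: turn left, now facing South
  R: turn right, now facing West
  L: turn left, now facing South
  R: turn right, now facing West
Final: (x=5, y=7), facing West

Answer: Final position: (x=5, y=7), facing West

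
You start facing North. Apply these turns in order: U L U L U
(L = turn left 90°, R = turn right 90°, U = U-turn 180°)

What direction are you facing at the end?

Start: North
  U (U-turn (180°)) -> South
  L (left (90° counter-clockwise)) -> East
  U (U-turn (180°)) -> West
  L (left (90° counter-clockwise)) -> South
  U (U-turn (180°)) -> North
Final: North

Answer: Final heading: North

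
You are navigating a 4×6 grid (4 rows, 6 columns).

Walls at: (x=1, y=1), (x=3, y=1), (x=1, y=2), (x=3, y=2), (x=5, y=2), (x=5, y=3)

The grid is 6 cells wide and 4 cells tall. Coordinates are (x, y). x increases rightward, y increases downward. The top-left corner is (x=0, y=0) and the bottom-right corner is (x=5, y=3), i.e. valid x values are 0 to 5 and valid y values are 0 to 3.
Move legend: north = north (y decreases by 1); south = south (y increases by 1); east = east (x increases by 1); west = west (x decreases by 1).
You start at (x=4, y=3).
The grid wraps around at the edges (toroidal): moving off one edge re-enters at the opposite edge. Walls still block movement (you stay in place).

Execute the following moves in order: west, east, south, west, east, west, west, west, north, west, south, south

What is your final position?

Answer: Final position: (x=0, y=1)

Derivation:
Start: (x=4, y=3)
  west (west): (x=4, y=3) -> (x=3, y=3)
  east (east): (x=3, y=3) -> (x=4, y=3)
  south (south): (x=4, y=3) -> (x=4, y=0)
  west (west): (x=4, y=0) -> (x=3, y=0)
  east (east): (x=3, y=0) -> (x=4, y=0)
  west (west): (x=4, y=0) -> (x=3, y=0)
  west (west): (x=3, y=0) -> (x=2, y=0)
  west (west): (x=2, y=0) -> (x=1, y=0)
  north (north): (x=1, y=0) -> (x=1, y=3)
  west (west): (x=1, y=3) -> (x=0, y=3)
  south (south): (x=0, y=3) -> (x=0, y=0)
  south (south): (x=0, y=0) -> (x=0, y=1)
Final: (x=0, y=1)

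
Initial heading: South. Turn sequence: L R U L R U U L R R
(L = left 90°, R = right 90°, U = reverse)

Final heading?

Answer: Final heading: East

Derivation:
Start: South
  L (left (90° counter-clockwise)) -> East
  R (right (90° clockwise)) -> South
  U (U-turn (180°)) -> North
  L (left (90° counter-clockwise)) -> West
  R (right (90° clockwise)) -> North
  U (U-turn (180°)) -> South
  U (U-turn (180°)) -> North
  L (left (90° counter-clockwise)) -> West
  R (right (90° clockwise)) -> North
  R (right (90° clockwise)) -> East
Final: East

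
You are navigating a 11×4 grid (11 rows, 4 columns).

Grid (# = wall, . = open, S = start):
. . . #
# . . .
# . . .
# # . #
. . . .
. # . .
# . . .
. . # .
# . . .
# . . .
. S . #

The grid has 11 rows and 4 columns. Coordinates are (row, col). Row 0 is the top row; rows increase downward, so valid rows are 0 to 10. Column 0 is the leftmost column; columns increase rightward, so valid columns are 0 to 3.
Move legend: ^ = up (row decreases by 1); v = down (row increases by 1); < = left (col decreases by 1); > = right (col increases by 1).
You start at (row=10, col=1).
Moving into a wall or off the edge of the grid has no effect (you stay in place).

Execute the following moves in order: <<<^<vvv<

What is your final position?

Answer: Final position: (row=10, col=0)

Derivation:
Start: (row=10, col=1)
  < (left): (row=10, col=1) -> (row=10, col=0)
  < (left): blocked, stay at (row=10, col=0)
  < (left): blocked, stay at (row=10, col=0)
  ^ (up): blocked, stay at (row=10, col=0)
  < (left): blocked, stay at (row=10, col=0)
  [×3]v (down): blocked, stay at (row=10, col=0)
  < (left): blocked, stay at (row=10, col=0)
Final: (row=10, col=0)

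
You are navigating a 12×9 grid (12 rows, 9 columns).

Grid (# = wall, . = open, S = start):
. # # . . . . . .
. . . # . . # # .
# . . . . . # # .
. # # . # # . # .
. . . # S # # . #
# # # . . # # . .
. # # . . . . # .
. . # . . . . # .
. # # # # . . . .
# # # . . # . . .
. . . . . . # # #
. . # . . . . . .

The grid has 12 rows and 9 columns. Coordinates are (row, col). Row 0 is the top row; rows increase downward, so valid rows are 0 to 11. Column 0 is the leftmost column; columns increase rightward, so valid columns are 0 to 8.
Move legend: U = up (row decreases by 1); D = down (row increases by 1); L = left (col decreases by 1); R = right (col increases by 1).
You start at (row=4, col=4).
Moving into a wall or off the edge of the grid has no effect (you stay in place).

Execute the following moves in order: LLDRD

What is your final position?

Start: (row=4, col=4)
  L (left): blocked, stay at (row=4, col=4)
  L (left): blocked, stay at (row=4, col=4)
  D (down): (row=4, col=4) -> (row=5, col=4)
  R (right): blocked, stay at (row=5, col=4)
  D (down): (row=5, col=4) -> (row=6, col=4)
Final: (row=6, col=4)

Answer: Final position: (row=6, col=4)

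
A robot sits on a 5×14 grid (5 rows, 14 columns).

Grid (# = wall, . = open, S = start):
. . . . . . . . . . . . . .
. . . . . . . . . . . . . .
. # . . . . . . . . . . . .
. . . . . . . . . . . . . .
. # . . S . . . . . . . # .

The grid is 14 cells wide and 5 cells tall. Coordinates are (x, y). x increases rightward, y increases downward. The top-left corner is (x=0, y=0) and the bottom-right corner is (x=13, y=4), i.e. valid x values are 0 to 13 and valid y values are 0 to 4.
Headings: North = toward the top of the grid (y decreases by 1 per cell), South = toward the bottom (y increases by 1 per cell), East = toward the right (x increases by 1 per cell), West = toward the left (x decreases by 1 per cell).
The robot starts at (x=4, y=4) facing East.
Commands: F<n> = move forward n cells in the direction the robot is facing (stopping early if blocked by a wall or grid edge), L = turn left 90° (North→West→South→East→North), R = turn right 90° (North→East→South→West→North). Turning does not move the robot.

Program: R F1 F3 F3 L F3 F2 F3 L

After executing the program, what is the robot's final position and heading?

Start: (x=4, y=4), facing East
  R: turn right, now facing South
  F1: move forward 0/1 (blocked), now at (x=4, y=4)
  F3: move forward 0/3 (blocked), now at (x=4, y=4)
  F3: move forward 0/3 (blocked), now at (x=4, y=4)
  L: turn left, now facing East
  F3: move forward 3, now at (x=7, y=4)
  F2: move forward 2, now at (x=9, y=4)
  F3: move forward 2/3 (blocked), now at (x=11, y=4)
  L: turn left, now facing North
Final: (x=11, y=4), facing North

Answer: Final position: (x=11, y=4), facing North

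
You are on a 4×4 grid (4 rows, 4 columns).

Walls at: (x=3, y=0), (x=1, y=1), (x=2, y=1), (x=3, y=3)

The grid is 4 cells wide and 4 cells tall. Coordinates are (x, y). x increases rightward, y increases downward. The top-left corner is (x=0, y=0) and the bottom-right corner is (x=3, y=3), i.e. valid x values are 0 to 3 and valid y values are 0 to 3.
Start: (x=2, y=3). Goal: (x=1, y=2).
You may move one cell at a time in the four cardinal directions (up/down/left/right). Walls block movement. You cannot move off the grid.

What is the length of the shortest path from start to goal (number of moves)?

Answer: Shortest path length: 2

Derivation:
BFS from (x=2, y=3) until reaching (x=1, y=2):
  Distance 0: (x=2, y=3)
  Distance 1: (x=2, y=2), (x=1, y=3)
  Distance 2: (x=1, y=2), (x=3, y=2), (x=0, y=3)  <- goal reached here
One shortest path (2 moves): (x=2, y=3) -> (x=1, y=3) -> (x=1, y=2)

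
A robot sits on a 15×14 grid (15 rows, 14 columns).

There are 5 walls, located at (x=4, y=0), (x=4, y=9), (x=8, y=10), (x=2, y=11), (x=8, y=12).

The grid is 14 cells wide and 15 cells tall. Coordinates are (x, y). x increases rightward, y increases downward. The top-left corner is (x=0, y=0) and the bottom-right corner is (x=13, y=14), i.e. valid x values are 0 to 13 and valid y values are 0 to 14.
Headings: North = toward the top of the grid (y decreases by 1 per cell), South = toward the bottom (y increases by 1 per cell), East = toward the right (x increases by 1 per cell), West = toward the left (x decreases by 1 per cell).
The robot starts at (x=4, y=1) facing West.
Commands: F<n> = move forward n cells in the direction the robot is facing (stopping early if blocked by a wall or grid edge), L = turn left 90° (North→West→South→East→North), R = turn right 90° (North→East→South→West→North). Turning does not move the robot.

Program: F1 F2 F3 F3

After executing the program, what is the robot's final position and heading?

Answer: Final position: (x=0, y=1), facing West

Derivation:
Start: (x=4, y=1), facing West
  F1: move forward 1, now at (x=3, y=1)
  F2: move forward 2, now at (x=1, y=1)
  F3: move forward 1/3 (blocked), now at (x=0, y=1)
  F3: move forward 0/3 (blocked), now at (x=0, y=1)
Final: (x=0, y=1), facing West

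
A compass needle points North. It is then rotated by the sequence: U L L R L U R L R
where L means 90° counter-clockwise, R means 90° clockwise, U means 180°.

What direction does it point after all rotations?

Answer: Final heading: West

Derivation:
Start: North
  U (U-turn (180°)) -> South
  L (left (90° counter-clockwise)) -> East
  L (left (90° counter-clockwise)) -> North
  R (right (90° clockwise)) -> East
  L (left (90° counter-clockwise)) -> North
  U (U-turn (180°)) -> South
  R (right (90° clockwise)) -> West
  L (left (90° counter-clockwise)) -> South
  R (right (90° clockwise)) -> West
Final: West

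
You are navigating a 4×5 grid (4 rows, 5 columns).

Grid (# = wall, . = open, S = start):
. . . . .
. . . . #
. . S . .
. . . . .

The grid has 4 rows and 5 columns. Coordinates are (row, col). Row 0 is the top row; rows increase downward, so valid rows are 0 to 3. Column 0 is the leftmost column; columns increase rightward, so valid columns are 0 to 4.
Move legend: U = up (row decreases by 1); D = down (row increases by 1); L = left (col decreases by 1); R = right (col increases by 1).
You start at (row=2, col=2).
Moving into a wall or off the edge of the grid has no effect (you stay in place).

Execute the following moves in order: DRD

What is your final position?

Start: (row=2, col=2)
  D (down): (row=2, col=2) -> (row=3, col=2)
  R (right): (row=3, col=2) -> (row=3, col=3)
  D (down): blocked, stay at (row=3, col=3)
Final: (row=3, col=3)

Answer: Final position: (row=3, col=3)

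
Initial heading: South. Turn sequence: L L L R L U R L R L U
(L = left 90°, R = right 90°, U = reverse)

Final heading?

Answer: Final heading: West

Derivation:
Start: South
  L (left (90° counter-clockwise)) -> East
  L (left (90° counter-clockwise)) -> North
  L (left (90° counter-clockwise)) -> West
  R (right (90° clockwise)) -> North
  L (left (90° counter-clockwise)) -> West
  U (U-turn (180°)) -> East
  R (right (90° clockwise)) -> South
  L (left (90° counter-clockwise)) -> East
  R (right (90° clockwise)) -> South
  L (left (90° counter-clockwise)) -> East
  U (U-turn (180°)) -> West
Final: West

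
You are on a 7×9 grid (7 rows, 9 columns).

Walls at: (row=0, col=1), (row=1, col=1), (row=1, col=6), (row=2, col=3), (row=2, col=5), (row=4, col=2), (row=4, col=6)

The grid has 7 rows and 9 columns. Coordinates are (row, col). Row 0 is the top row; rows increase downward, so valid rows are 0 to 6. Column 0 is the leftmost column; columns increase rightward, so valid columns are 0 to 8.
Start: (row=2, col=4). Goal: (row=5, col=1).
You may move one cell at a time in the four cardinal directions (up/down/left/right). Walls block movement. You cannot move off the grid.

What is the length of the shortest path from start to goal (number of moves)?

Answer: Shortest path length: 6

Derivation:
BFS from (row=2, col=4) until reaching (row=5, col=1):
  Distance 0: (row=2, col=4)
  Distance 1: (row=1, col=4), (row=3, col=4)
  Distance 2: (row=0, col=4), (row=1, col=3), (row=1, col=5), (row=3, col=3), (row=3, col=5), (row=4, col=4)
  Distance 3: (row=0, col=3), (row=0, col=5), (row=1, col=2), (row=3, col=2), (row=3, col=6), (row=4, col=3), (row=4, col=5), (row=5, col=4)
  Distance 4: (row=0, col=2), (row=0, col=6), (row=2, col=2), (row=2, col=6), (row=3, col=1), (row=3, col=7), (row=5, col=3), (row=5, col=5), (row=6, col=4)
  Distance 5: (row=0, col=7), (row=2, col=1), (row=2, col=7), (row=3, col=0), (row=3, col=8), (row=4, col=1), (row=4, col=7), (row=5, col=2), (row=5, col=6), (row=6, col=3), (row=6, col=5)
  Distance 6: (row=0, col=8), (row=1, col=7), (row=2, col=0), (row=2, col=8), (row=4, col=0), (row=4, col=8), (row=5, col=1), (row=5, col=7), (row=6, col=2), (row=6, col=6)  <- goal reached here
One shortest path (6 moves): (row=2, col=4) -> (row=3, col=4) -> (row=3, col=3) -> (row=3, col=2) -> (row=3, col=1) -> (row=4, col=1) -> (row=5, col=1)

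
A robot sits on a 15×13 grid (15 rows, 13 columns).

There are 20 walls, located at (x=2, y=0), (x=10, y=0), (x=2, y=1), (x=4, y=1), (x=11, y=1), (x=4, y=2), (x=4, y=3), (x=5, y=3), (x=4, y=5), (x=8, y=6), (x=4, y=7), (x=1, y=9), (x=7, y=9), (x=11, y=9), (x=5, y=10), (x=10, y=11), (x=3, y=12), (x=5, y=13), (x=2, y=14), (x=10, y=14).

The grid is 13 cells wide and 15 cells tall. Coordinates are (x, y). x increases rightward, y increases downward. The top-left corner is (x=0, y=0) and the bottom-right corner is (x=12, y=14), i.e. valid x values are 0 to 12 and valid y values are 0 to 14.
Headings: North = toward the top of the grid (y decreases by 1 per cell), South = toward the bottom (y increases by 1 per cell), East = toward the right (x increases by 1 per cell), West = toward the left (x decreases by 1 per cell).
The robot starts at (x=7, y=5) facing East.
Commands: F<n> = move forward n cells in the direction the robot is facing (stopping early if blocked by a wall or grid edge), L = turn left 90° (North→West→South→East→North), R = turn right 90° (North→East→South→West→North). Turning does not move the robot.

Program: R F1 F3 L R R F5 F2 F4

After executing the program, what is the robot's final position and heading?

Start: (x=7, y=5), facing East
  R: turn right, now facing South
  F1: move forward 1, now at (x=7, y=6)
  F3: move forward 2/3 (blocked), now at (x=7, y=8)
  L: turn left, now facing East
  R: turn right, now facing South
  R: turn right, now facing West
  F5: move forward 5, now at (x=2, y=8)
  F2: move forward 2, now at (x=0, y=8)
  F4: move forward 0/4 (blocked), now at (x=0, y=8)
Final: (x=0, y=8), facing West

Answer: Final position: (x=0, y=8), facing West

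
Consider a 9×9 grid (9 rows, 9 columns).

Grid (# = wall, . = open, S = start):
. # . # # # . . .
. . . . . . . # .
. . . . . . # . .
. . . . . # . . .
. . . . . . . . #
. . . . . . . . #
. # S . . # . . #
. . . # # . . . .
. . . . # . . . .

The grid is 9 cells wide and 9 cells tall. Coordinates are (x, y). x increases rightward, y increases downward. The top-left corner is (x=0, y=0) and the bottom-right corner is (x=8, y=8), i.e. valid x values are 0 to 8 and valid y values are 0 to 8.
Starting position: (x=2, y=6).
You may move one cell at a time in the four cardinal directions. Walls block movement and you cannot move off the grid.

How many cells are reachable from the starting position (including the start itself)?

Answer: Reachable cells: 66

Derivation:
BFS flood-fill from (x=2, y=6):
  Distance 0: (x=2, y=6)
  Distance 1: (x=2, y=5), (x=3, y=6), (x=2, y=7)
  Distance 2: (x=2, y=4), (x=1, y=5), (x=3, y=5), (x=4, y=6), (x=1, y=7), (x=2, y=8)
  Distance 3: (x=2, y=3), (x=1, y=4), (x=3, y=4), (x=0, y=5), (x=4, y=5), (x=0, y=7), (x=1, y=8), (x=3, y=8)
  Distance 4: (x=2, y=2), (x=1, y=3), (x=3, y=3), (x=0, y=4), (x=4, y=4), (x=5, y=5), (x=0, y=6), (x=0, y=8)
  Distance 5: (x=2, y=1), (x=1, y=2), (x=3, y=2), (x=0, y=3), (x=4, y=3), (x=5, y=4), (x=6, y=5)
  Distance 6: (x=2, y=0), (x=1, y=1), (x=3, y=1), (x=0, y=2), (x=4, y=2), (x=6, y=4), (x=7, y=5), (x=6, y=6)
  Distance 7: (x=0, y=1), (x=4, y=1), (x=5, y=2), (x=6, y=3), (x=7, y=4), (x=7, y=6), (x=6, y=7)
  Distance 8: (x=0, y=0), (x=5, y=1), (x=7, y=3), (x=5, y=7), (x=7, y=7), (x=6, y=8)
  Distance 9: (x=6, y=1), (x=7, y=2), (x=8, y=3), (x=8, y=7), (x=5, y=8), (x=7, y=8)
  Distance 10: (x=6, y=0), (x=8, y=2), (x=8, y=8)
  Distance 11: (x=7, y=0), (x=8, y=1)
  Distance 12: (x=8, y=0)
Total reachable: 66 (grid has 66 open cells total)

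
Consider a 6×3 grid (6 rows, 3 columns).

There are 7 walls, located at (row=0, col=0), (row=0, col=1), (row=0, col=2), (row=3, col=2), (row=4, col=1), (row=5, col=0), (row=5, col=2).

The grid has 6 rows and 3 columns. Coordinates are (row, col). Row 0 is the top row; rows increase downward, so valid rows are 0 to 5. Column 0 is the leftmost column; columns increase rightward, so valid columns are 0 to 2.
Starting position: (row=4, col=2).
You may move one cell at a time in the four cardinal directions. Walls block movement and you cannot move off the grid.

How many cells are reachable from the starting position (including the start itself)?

BFS flood-fill from (row=4, col=2):
  Distance 0: (row=4, col=2)
Total reachable: 1 (grid has 11 open cells total)

Answer: Reachable cells: 1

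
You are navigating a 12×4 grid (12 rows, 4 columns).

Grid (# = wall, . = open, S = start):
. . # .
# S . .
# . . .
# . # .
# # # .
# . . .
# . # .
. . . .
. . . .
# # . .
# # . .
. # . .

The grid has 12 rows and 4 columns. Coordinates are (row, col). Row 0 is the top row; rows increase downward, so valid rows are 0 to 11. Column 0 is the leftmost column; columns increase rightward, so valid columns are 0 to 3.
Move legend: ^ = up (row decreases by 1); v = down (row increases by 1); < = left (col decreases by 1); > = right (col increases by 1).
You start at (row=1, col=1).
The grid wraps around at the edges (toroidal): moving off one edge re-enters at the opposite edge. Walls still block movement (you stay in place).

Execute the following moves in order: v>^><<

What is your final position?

Start: (row=1, col=1)
  v (down): (row=1, col=1) -> (row=2, col=1)
  > (right): (row=2, col=1) -> (row=2, col=2)
  ^ (up): (row=2, col=2) -> (row=1, col=2)
  > (right): (row=1, col=2) -> (row=1, col=3)
  < (left): (row=1, col=3) -> (row=1, col=2)
  < (left): (row=1, col=2) -> (row=1, col=1)
Final: (row=1, col=1)

Answer: Final position: (row=1, col=1)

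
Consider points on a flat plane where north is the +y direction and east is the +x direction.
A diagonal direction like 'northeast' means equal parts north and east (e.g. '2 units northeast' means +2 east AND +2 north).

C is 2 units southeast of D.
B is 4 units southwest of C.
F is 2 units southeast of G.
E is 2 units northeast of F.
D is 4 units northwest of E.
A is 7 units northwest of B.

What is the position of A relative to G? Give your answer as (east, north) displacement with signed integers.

Answer: A is at (east=-9, north=5) relative to G.

Derivation:
Place G at the origin (east=0, north=0).
  F is 2 units southeast of G: delta (east=+2, north=-2); F at (east=2, north=-2).
  E is 2 units northeast of F: delta (east=+2, north=+2); E at (east=4, north=0).
  D is 4 units northwest of E: delta (east=-4, north=+4); D at (east=0, north=4).
  C is 2 units southeast of D: delta (east=+2, north=-2); C at (east=2, north=2).
  B is 4 units southwest of C: delta (east=-4, north=-4); B at (east=-2, north=-2).
  A is 7 units northwest of B: delta (east=-7, north=+7); A at (east=-9, north=5).
Therefore A relative to G: (east=-9, north=5).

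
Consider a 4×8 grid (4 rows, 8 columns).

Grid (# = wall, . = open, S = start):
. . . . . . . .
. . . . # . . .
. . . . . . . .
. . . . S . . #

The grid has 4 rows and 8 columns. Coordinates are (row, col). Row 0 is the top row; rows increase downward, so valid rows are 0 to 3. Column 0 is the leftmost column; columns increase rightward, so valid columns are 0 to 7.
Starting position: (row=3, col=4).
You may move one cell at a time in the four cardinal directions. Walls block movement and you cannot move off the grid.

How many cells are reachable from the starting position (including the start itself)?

Answer: Reachable cells: 30

Derivation:
BFS flood-fill from (row=3, col=4):
  Distance 0: (row=3, col=4)
  Distance 1: (row=2, col=4), (row=3, col=3), (row=3, col=5)
  Distance 2: (row=2, col=3), (row=2, col=5), (row=3, col=2), (row=3, col=6)
  Distance 3: (row=1, col=3), (row=1, col=5), (row=2, col=2), (row=2, col=6), (row=3, col=1)
  Distance 4: (row=0, col=3), (row=0, col=5), (row=1, col=2), (row=1, col=6), (row=2, col=1), (row=2, col=7), (row=3, col=0)
  Distance 5: (row=0, col=2), (row=0, col=4), (row=0, col=6), (row=1, col=1), (row=1, col=7), (row=2, col=0)
  Distance 6: (row=0, col=1), (row=0, col=7), (row=1, col=0)
  Distance 7: (row=0, col=0)
Total reachable: 30 (grid has 30 open cells total)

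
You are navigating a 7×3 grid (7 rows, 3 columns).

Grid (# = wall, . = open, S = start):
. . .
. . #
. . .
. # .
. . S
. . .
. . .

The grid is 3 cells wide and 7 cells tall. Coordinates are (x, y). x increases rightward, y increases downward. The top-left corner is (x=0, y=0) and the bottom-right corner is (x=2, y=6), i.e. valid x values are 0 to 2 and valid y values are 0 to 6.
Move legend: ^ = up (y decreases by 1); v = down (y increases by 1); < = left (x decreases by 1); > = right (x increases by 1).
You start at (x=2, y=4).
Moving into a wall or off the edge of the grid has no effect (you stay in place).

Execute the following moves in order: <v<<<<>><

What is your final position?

Answer: Final position: (x=1, y=5)

Derivation:
Start: (x=2, y=4)
  < (left): (x=2, y=4) -> (x=1, y=4)
  v (down): (x=1, y=4) -> (x=1, y=5)
  < (left): (x=1, y=5) -> (x=0, y=5)
  [×3]< (left): blocked, stay at (x=0, y=5)
  > (right): (x=0, y=5) -> (x=1, y=5)
  > (right): (x=1, y=5) -> (x=2, y=5)
  < (left): (x=2, y=5) -> (x=1, y=5)
Final: (x=1, y=5)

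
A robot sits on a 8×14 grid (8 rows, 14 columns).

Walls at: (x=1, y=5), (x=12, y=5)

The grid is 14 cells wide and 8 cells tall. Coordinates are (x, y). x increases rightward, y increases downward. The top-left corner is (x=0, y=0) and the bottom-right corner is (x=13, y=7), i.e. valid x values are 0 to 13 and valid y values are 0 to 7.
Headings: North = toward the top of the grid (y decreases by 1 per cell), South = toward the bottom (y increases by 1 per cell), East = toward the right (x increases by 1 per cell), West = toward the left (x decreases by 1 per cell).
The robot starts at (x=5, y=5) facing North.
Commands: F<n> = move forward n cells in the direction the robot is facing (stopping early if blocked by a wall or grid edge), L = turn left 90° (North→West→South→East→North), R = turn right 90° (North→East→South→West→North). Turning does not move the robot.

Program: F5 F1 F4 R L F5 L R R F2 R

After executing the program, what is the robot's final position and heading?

Start: (x=5, y=5), facing North
  F5: move forward 5, now at (x=5, y=0)
  F1: move forward 0/1 (blocked), now at (x=5, y=0)
  F4: move forward 0/4 (blocked), now at (x=5, y=0)
  R: turn right, now facing East
  L: turn left, now facing North
  F5: move forward 0/5 (blocked), now at (x=5, y=0)
  L: turn left, now facing West
  R: turn right, now facing North
  R: turn right, now facing East
  F2: move forward 2, now at (x=7, y=0)
  R: turn right, now facing South
Final: (x=7, y=0), facing South

Answer: Final position: (x=7, y=0), facing South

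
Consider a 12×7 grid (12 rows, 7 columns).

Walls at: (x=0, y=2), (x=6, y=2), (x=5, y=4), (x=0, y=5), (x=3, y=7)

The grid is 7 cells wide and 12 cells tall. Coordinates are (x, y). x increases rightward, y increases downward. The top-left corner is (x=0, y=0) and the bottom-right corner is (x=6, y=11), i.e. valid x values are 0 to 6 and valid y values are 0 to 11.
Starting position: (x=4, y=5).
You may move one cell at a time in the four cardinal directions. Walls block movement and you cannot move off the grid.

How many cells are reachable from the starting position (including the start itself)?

BFS flood-fill from (x=4, y=5):
  Distance 0: (x=4, y=5)
  Distance 1: (x=4, y=4), (x=3, y=5), (x=5, y=5), (x=4, y=6)
  Distance 2: (x=4, y=3), (x=3, y=4), (x=2, y=5), (x=6, y=5), (x=3, y=6), (x=5, y=6), (x=4, y=7)
  Distance 3: (x=4, y=2), (x=3, y=3), (x=5, y=3), (x=2, y=4), (x=6, y=4), (x=1, y=5), (x=2, y=6), (x=6, y=6), (x=5, y=7), (x=4, y=8)
  Distance 4: (x=4, y=1), (x=3, y=2), (x=5, y=2), (x=2, y=3), (x=6, y=3), (x=1, y=4), (x=1, y=6), (x=2, y=7), (x=6, y=7), (x=3, y=8), (x=5, y=8), (x=4, y=9)
  Distance 5: (x=4, y=0), (x=3, y=1), (x=5, y=1), (x=2, y=2), (x=1, y=3), (x=0, y=4), (x=0, y=6), (x=1, y=7), (x=2, y=8), (x=6, y=8), (x=3, y=9), (x=5, y=9), (x=4, y=10)
  Distance 6: (x=3, y=0), (x=5, y=0), (x=2, y=1), (x=6, y=1), (x=1, y=2), (x=0, y=3), (x=0, y=7), (x=1, y=8), (x=2, y=9), (x=6, y=9), (x=3, y=10), (x=5, y=10), (x=4, y=11)
  Distance 7: (x=2, y=0), (x=6, y=0), (x=1, y=1), (x=0, y=8), (x=1, y=9), (x=2, y=10), (x=6, y=10), (x=3, y=11), (x=5, y=11)
  Distance 8: (x=1, y=0), (x=0, y=1), (x=0, y=9), (x=1, y=10), (x=2, y=11), (x=6, y=11)
  Distance 9: (x=0, y=0), (x=0, y=10), (x=1, y=11)
  Distance 10: (x=0, y=11)
Total reachable: 79 (grid has 79 open cells total)

Answer: Reachable cells: 79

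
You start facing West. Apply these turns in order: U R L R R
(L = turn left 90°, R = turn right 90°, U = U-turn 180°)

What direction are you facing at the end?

Answer: Final heading: West

Derivation:
Start: West
  U (U-turn (180°)) -> East
  R (right (90° clockwise)) -> South
  L (left (90° counter-clockwise)) -> East
  R (right (90° clockwise)) -> South
  R (right (90° clockwise)) -> West
Final: West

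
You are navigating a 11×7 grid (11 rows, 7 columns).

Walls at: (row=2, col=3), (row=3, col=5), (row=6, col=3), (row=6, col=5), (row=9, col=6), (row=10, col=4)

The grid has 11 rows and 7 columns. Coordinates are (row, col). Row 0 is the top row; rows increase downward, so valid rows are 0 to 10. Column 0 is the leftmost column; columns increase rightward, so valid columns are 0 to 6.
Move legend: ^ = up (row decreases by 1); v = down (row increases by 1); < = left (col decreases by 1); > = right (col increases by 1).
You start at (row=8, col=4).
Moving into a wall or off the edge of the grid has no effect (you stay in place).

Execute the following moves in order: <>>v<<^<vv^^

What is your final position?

Start: (row=8, col=4)
  < (left): (row=8, col=4) -> (row=8, col=3)
  > (right): (row=8, col=3) -> (row=8, col=4)
  > (right): (row=8, col=4) -> (row=8, col=5)
  v (down): (row=8, col=5) -> (row=9, col=5)
  < (left): (row=9, col=5) -> (row=9, col=4)
  < (left): (row=9, col=4) -> (row=9, col=3)
  ^ (up): (row=9, col=3) -> (row=8, col=3)
  < (left): (row=8, col=3) -> (row=8, col=2)
  v (down): (row=8, col=2) -> (row=9, col=2)
  v (down): (row=9, col=2) -> (row=10, col=2)
  ^ (up): (row=10, col=2) -> (row=9, col=2)
  ^ (up): (row=9, col=2) -> (row=8, col=2)
Final: (row=8, col=2)

Answer: Final position: (row=8, col=2)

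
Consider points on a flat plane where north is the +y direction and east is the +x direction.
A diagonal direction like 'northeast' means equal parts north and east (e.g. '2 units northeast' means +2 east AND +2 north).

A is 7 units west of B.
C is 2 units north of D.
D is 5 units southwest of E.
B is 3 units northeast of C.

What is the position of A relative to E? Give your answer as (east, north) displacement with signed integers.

Answer: A is at (east=-9, north=0) relative to E.

Derivation:
Place E at the origin (east=0, north=0).
  D is 5 units southwest of E: delta (east=-5, north=-5); D at (east=-5, north=-5).
  C is 2 units north of D: delta (east=+0, north=+2); C at (east=-5, north=-3).
  B is 3 units northeast of C: delta (east=+3, north=+3); B at (east=-2, north=0).
  A is 7 units west of B: delta (east=-7, north=+0); A at (east=-9, north=0).
Therefore A relative to E: (east=-9, north=0).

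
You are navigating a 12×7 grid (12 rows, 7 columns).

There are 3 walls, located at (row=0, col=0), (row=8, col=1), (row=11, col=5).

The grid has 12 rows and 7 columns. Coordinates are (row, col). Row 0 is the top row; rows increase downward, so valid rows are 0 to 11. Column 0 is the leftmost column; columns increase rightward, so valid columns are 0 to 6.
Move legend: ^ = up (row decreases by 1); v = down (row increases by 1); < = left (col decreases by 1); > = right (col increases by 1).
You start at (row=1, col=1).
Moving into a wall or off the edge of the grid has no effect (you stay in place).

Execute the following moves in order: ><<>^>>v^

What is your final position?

Start: (row=1, col=1)
  > (right): (row=1, col=1) -> (row=1, col=2)
  < (left): (row=1, col=2) -> (row=1, col=1)
  < (left): (row=1, col=1) -> (row=1, col=0)
  > (right): (row=1, col=0) -> (row=1, col=1)
  ^ (up): (row=1, col=1) -> (row=0, col=1)
  > (right): (row=0, col=1) -> (row=0, col=2)
  > (right): (row=0, col=2) -> (row=0, col=3)
  v (down): (row=0, col=3) -> (row=1, col=3)
  ^ (up): (row=1, col=3) -> (row=0, col=3)
Final: (row=0, col=3)

Answer: Final position: (row=0, col=3)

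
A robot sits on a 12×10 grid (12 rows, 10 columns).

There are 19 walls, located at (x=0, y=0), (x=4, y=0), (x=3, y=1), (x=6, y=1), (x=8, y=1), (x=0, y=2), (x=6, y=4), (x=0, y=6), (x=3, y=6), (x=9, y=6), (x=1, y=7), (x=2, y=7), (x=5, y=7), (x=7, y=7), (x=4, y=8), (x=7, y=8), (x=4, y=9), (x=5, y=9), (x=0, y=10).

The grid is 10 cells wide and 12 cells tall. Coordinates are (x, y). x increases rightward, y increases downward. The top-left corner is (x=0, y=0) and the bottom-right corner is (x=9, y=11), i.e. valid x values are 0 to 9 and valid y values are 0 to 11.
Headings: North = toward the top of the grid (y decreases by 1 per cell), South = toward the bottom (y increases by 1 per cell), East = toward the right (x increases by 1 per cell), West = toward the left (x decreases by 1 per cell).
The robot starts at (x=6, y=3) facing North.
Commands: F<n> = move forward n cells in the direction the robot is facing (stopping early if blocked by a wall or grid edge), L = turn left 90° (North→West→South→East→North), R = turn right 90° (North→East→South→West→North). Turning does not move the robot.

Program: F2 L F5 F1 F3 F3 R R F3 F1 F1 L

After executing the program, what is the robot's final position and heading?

Start: (x=6, y=3), facing North
  F2: move forward 1/2 (blocked), now at (x=6, y=2)
  L: turn left, now facing West
  F5: move forward 5, now at (x=1, y=2)
  F1: move forward 0/1 (blocked), now at (x=1, y=2)
  F3: move forward 0/3 (blocked), now at (x=1, y=2)
  F3: move forward 0/3 (blocked), now at (x=1, y=2)
  R: turn right, now facing North
  R: turn right, now facing East
  F3: move forward 3, now at (x=4, y=2)
  F1: move forward 1, now at (x=5, y=2)
  F1: move forward 1, now at (x=6, y=2)
  L: turn left, now facing North
Final: (x=6, y=2), facing North

Answer: Final position: (x=6, y=2), facing North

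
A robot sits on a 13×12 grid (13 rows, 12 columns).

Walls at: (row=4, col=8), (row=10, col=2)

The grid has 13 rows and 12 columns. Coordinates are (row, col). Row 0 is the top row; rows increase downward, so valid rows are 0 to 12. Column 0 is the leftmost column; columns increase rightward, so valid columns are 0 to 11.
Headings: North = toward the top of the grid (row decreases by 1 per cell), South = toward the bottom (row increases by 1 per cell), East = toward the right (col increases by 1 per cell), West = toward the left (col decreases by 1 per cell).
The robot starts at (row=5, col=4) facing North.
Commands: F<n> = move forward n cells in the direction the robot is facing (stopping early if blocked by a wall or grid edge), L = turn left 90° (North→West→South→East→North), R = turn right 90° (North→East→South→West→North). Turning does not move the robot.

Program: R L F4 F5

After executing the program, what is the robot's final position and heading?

Answer: Final position: (row=0, col=4), facing North

Derivation:
Start: (row=5, col=4), facing North
  R: turn right, now facing East
  L: turn left, now facing North
  F4: move forward 4, now at (row=1, col=4)
  F5: move forward 1/5 (blocked), now at (row=0, col=4)
Final: (row=0, col=4), facing North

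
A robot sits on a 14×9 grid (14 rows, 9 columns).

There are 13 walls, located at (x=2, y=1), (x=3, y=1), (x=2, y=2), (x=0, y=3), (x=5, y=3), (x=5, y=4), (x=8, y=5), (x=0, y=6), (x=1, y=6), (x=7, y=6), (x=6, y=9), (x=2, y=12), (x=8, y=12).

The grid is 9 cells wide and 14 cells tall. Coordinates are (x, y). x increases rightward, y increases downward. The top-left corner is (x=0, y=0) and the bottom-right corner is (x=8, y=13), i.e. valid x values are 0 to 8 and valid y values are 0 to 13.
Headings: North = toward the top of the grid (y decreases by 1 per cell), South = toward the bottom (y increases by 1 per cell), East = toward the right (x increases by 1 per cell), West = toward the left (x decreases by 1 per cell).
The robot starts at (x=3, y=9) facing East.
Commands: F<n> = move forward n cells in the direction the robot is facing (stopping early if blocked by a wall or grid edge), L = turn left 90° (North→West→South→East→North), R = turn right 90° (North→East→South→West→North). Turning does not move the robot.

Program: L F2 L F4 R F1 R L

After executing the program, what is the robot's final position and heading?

Start: (x=3, y=9), facing East
  L: turn left, now facing North
  F2: move forward 2, now at (x=3, y=7)
  L: turn left, now facing West
  F4: move forward 3/4 (blocked), now at (x=0, y=7)
  R: turn right, now facing North
  F1: move forward 0/1 (blocked), now at (x=0, y=7)
  R: turn right, now facing East
  L: turn left, now facing North
Final: (x=0, y=7), facing North

Answer: Final position: (x=0, y=7), facing North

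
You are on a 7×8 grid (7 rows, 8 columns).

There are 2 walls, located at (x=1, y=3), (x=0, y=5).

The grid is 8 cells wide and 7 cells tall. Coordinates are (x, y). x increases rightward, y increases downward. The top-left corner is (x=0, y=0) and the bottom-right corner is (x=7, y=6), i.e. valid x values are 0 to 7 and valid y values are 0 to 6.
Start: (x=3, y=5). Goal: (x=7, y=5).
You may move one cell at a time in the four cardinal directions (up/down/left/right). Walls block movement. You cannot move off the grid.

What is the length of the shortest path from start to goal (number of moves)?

BFS from (x=3, y=5) until reaching (x=7, y=5):
  Distance 0: (x=3, y=5)
  Distance 1: (x=3, y=4), (x=2, y=5), (x=4, y=5), (x=3, y=6)
  Distance 2: (x=3, y=3), (x=2, y=4), (x=4, y=4), (x=1, y=5), (x=5, y=5), (x=2, y=6), (x=4, y=6)
  Distance 3: (x=3, y=2), (x=2, y=3), (x=4, y=3), (x=1, y=4), (x=5, y=4), (x=6, y=5), (x=1, y=6), (x=5, y=6)
  Distance 4: (x=3, y=1), (x=2, y=2), (x=4, y=2), (x=5, y=3), (x=0, y=4), (x=6, y=4), (x=7, y=5), (x=0, y=6), (x=6, y=6)  <- goal reached here
One shortest path (4 moves): (x=3, y=5) -> (x=4, y=5) -> (x=5, y=5) -> (x=6, y=5) -> (x=7, y=5)

Answer: Shortest path length: 4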